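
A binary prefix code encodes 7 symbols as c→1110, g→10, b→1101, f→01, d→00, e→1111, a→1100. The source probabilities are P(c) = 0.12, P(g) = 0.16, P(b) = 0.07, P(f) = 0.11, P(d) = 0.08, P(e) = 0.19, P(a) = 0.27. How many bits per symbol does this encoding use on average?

L̄ = Σ pᵢ·ℓᵢ = 0.12·4 + 0.16·2 + 0.07·4 + 0.11·2 + 0.08·2 + 0.19·4 + 0.27·4 = 3.3 bits/symbol.

3.3 bits/symbol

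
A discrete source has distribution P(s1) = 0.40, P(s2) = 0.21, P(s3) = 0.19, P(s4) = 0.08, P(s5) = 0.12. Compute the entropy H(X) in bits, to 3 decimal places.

2.115 bits

H = −Σ pᵢ log₂ pᵢ.
−0.40·log₂(0.40) = 0.5288
−0.21·log₂(0.21) = 0.4728
−0.19·log₂(0.19) = 0.4552
−0.08·log₂(0.08) = 0.2915
−0.12·log₂(0.12) = 0.3671
Sum ≈ 2.1154 → 2.115 bits.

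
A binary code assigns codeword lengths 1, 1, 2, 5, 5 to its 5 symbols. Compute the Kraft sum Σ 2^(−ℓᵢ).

1.3125

With common denominator 2^5 = 32: Σ 2^(−ℓᵢ) = 16/32 + 16/32 + 8/32 + 1/32 + 1/32 = 42/32 = 1.3125.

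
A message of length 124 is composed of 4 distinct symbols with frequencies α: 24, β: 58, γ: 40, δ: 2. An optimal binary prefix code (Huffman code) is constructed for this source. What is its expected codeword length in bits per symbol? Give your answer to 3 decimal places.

1.742 bits/symbol

Probabilities are the counts divided by 124.
Repeatedly combine the two least-probable nodes; the expected code length is the sum of the merged weights.
merge 1/62 + 6/31 → 13/62
merge 13/62 + 10/31 → 33/62
merge 29/62 + 33/62 → 1
L = 13/62 + 33/62 + 1 = 54/31 ≈ 1.742 bits/symbol.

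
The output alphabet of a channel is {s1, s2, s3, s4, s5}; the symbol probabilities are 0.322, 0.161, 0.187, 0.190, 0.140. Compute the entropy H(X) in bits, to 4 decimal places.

H = −Σ pᵢ log₂ pᵢ.
−0.322·log₂(0.322) = 0.5264
−0.161·log₂(0.161) = 0.4242
−0.187·log₂(0.187) = 0.4523
−0.190·log₂(0.190) = 0.4552
−0.140·log₂(0.140) = 0.3971
Sum ≈ 2.2553 → 2.2553 bits.

2.2553 bits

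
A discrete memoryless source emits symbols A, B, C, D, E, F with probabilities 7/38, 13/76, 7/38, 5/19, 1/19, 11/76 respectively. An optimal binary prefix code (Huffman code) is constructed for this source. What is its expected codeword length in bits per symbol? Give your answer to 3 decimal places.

2.553 bits/symbol

Repeatedly combine the two least-probable nodes; the expected code length is the sum of the merged weights.
merge 1/19 + 11/76 → 15/76
merge 13/76 + 7/38 → 27/76
merge 7/38 + 15/76 → 29/76
merge 5/19 + 27/76 → 47/76
merge 29/76 + 47/76 → 1
L = 15/76 + 27/76 + 29/76 + 47/76 + 1 = 97/38 ≈ 2.553 bits/symbol.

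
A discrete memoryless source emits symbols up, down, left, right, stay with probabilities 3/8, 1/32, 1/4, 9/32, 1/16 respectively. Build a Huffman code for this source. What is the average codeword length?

2.0625 bits/symbol

Repeatedly combine the two least-probable nodes; the expected code length is the sum of the merged weights.
merge 1/32 + 1/16 → 3/32
merge 3/32 + 1/4 → 11/32
merge 9/32 + 11/32 → 5/8
merge 3/8 + 5/8 → 1
L = 3/32 + 11/32 + 5/8 + 1 = 33/16 = 2.0625 bits/symbol.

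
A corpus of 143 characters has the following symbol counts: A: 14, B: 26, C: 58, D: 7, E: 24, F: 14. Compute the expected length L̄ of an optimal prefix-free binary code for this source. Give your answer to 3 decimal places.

Probabilities are the counts divided by 143.
Repeatedly combine the two least-probable nodes; the expected code length is the sum of the merged weights.
merge 7/143 + 14/143 → 21/143
merge 14/143 + 21/143 → 35/143
merge 24/143 + 2/11 → 50/143
merge 35/143 + 50/143 → 85/143
merge 58/143 + 85/143 → 1
L = 21/143 + 35/143 + 50/143 + 85/143 + 1 = 334/143 ≈ 2.336 bits/symbol.

2.336 bits/symbol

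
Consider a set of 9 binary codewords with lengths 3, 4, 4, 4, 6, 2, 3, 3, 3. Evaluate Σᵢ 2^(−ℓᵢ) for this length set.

With common denominator 2^6 = 64: Σ 2^(−ℓᵢ) = 8/64 + 4/64 + 4/64 + 4/64 + 1/64 + 16/64 + 8/64 + 8/64 + 8/64 = 61/64 = 0.953125.

0.953125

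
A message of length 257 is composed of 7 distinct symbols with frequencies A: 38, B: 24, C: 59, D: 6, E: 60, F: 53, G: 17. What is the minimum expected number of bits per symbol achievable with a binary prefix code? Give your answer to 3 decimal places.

Probabilities are the counts divided by 257.
Repeatedly combine the two least-probable nodes; the expected code length is the sum of the merged weights.
merge 6/257 + 17/257 → 23/257
merge 23/257 + 24/257 → 47/257
merge 38/257 + 47/257 → 85/257
merge 53/257 + 59/257 → 112/257
merge 60/257 + 85/257 → 145/257
merge 112/257 + 145/257 → 1
L = 23/257 + 47/257 + 85/257 + 112/257 + 145/257 + 1 = 669/257 ≈ 2.603 bits/symbol.

2.603 bits/symbol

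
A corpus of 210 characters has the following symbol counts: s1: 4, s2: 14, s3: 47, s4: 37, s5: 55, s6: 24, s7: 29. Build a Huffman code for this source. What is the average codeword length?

2.6 bits/symbol

Probabilities are the counts divided by 210.
Repeatedly combine the two least-probable nodes; the expected code length is the sum of the merged weights.
merge 2/105 + 1/15 → 3/35
merge 3/35 + 4/35 → 1/5
merge 29/210 + 37/210 → 11/35
merge 1/5 + 47/210 → 89/210
merge 11/42 + 11/35 → 121/210
merge 89/210 + 121/210 → 1
L = 3/35 + 1/5 + 11/35 + 89/210 + 121/210 + 1 = 13/5 = 2.6 bits/symbol.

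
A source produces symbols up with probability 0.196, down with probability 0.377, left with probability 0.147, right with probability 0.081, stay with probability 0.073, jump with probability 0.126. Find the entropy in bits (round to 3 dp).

2.344 bits

H = −Σ pᵢ log₂ pᵢ.
−0.196·log₂(0.196) = 0.4608
−0.377·log₂(0.377) = 0.5306
−0.147·log₂(0.147) = 0.4066
−0.081·log₂(0.081) = 0.2937
−0.073·log₂(0.073) = 0.2756
−0.126·log₂(0.126) = 0.3766
Sum ≈ 2.3439 → 2.344 bits.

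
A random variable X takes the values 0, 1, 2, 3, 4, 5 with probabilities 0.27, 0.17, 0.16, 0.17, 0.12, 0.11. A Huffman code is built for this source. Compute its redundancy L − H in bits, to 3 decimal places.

0.040 bits

Entropy H = −Σ p log₂ p ≈ 2.5196 bits.
Huffman merges: 11/100+3/25→23/100; 4/25+17/100→33/100; 17/100+23/100→2/5; 27/100+33/100→3/5; 2/5+3/5→1. L = 64/25 ≈ 2.5600.
L − H = 2.5600 − 2.5196 = 0.040 bits.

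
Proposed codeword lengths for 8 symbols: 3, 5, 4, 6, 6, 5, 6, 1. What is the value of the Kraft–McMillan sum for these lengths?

With common denominator 2^6 = 64: Σ 2^(−ℓᵢ) = 8/64 + 2/64 + 4/64 + 1/64 + 1/64 + 2/64 + 1/64 + 32/64 = 51/64 = 0.796875.

0.796875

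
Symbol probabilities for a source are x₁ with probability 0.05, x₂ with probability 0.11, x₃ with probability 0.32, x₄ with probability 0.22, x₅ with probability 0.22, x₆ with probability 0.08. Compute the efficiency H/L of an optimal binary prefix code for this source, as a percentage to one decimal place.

98.9%

Entropy H = −Σ p log₂ p ≈ 2.3451 bits.
Huffman merges: 1/20+2/25→13/100; 11/100+13/100→6/25; 11/50+11/50→11/25; 6/25+8/25→14/25; 11/25+14/25→1. L = 237/100 ≈ 2.3700.
Efficiency = H/L = 2.3451/2.3700 = 98.9%.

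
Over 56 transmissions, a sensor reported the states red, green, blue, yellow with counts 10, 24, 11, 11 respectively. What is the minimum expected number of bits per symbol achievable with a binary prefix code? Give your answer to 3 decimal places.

Probabilities are the counts divided by 56.
Repeatedly combine the two least-probable nodes; the expected code length is the sum of the merged weights.
merge 5/28 + 11/56 → 3/8
merge 11/56 + 3/8 → 4/7
merge 3/7 + 4/7 → 1
L = 3/8 + 4/7 + 1 = 109/56 ≈ 1.946 bits/symbol.

1.946 bits/symbol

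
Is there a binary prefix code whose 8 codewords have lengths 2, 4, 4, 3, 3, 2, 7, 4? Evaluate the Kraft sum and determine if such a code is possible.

0.9453125; yes

With common denominator 2^7 = 128: Σ 2^(−ℓᵢ) = 32/128 + 8/128 + 8/128 + 16/128 + 16/128 + 32/128 + 1/128 + 8/128 = 121/128 = 0.9453125.
Kraft's inequality requires Σ ≤ 1; here Σ = 0.9453125 ≤ 1, so such a prefix code exists.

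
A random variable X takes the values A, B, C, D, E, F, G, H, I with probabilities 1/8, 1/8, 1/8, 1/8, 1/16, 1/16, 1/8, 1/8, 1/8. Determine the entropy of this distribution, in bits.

Each probability is a power of 1/2, so log₂(1/p) is an integer.
H = Σ p·log₂(1/p) = 1/8·3 + 1/8·3 + 1/8·3 + 1/8·3 + 1/16·4 + 1/16·4 + 1/8·3 + 1/8·3 + 1/8·3 = 3.125 bits.

3.125 bits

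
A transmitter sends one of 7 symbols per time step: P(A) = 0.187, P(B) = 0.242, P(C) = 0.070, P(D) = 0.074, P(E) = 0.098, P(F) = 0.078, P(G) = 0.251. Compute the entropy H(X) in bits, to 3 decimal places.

H = −Σ pᵢ log₂ pᵢ.
−0.187·log₂(0.187) = 0.4523
−0.242·log₂(0.242) = 0.4954
−0.070·log₂(0.070) = 0.2686
−0.074·log₂(0.074) = 0.2780
−0.098·log₂(0.098) = 0.3284
−0.078·log₂(0.078) = 0.2871
−0.251·log₂(0.251) = 0.5006
Sum ≈ 2.6102 → 2.610 bits.

2.610 bits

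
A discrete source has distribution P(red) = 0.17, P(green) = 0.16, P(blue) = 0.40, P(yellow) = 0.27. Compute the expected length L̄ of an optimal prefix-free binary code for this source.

Repeatedly combine the two least-probable nodes; the expected code length is the sum of the merged weights.
merge 4/25 + 17/100 → 33/100
merge 27/100 + 33/100 → 3/5
merge 2/5 + 3/5 → 1
L = 33/100 + 3/5 + 1 = 193/100 = 1.93 bits/symbol.

1.93 bits/symbol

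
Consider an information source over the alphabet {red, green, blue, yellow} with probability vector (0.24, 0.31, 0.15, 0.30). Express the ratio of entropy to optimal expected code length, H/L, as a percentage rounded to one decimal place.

Entropy H = −Σ p log₂ p ≈ 1.9496 bits.
Huffman merges: 3/20+6/25→39/100; 3/10+31/100→61/100; 39/100+61/100→1. L = 2 ≈ 2.0000.
Efficiency = H/L = 1.9496/2.0000 = 97.5%.

97.5%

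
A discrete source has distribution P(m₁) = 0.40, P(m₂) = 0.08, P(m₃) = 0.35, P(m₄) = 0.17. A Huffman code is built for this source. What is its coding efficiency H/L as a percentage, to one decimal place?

96.5%

Entropy H = −Σ p log₂ p ≈ 1.7850 bits.
Huffman merges: 2/25+17/100→1/4; 1/4+7/20→3/5; 2/5+3/5→1. L = 37/20 ≈ 1.8500.
Efficiency = H/L = 1.7850/1.8500 = 96.5%.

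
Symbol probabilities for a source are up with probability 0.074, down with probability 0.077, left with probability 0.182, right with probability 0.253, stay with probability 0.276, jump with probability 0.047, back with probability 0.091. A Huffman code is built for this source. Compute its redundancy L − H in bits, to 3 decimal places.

0.032 bits

Entropy H = −Σ p log₂ p ≈ 2.5464 bits.
Huffman merges: 47/1000+37/500→121/1000; 77/1000+91/1000→21/125; 121/1000+21/125→289/1000; 91/500+253/1000→87/200; 69/250+289/1000→113/200; 87/200+113/200→1. L = 1289/500 ≈ 2.5780.
L − H = 2.5780 − 2.5464 = 0.032 bits.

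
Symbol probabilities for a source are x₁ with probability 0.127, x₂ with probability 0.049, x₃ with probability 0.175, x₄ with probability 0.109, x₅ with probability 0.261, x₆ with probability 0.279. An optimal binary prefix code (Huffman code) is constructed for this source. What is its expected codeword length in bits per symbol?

Repeatedly combine the two least-probable nodes; the expected code length is the sum of the merged weights.
merge 49/1000 + 109/1000 → 79/500
merge 127/1000 + 79/500 → 57/200
merge 7/40 + 261/1000 → 109/250
merge 279/1000 + 57/200 → 141/250
merge 109/250 + 141/250 → 1
L = 79/500 + 57/200 + 109/250 + 141/250 + 1 = 2443/1000 = 2.443 bits/symbol.

2.443 bits/symbol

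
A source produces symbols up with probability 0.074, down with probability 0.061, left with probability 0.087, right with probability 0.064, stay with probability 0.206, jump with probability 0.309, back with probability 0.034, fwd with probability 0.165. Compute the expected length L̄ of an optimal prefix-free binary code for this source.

Repeatedly combine the two least-probable nodes; the expected code length is the sum of the merged weights.
merge 17/500 + 61/1000 → 19/200
merge 8/125 + 37/500 → 69/500
merge 87/1000 + 19/200 → 91/500
merge 69/500 + 33/200 → 303/1000
merge 91/500 + 103/500 → 97/250
merge 303/1000 + 309/1000 → 153/250
merge 97/250 + 153/250 → 1
L = 19/200 + 69/500 + 91/500 + 303/1000 + 97/250 + 153/250 + 1 = 1359/500 = 2.718 bits/symbol.

2.718 bits/symbol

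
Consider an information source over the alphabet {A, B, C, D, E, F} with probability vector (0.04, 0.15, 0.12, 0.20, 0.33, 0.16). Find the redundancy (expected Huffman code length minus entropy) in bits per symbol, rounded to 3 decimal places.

0.091 bits

Entropy H = −Σ p log₂ p ≈ 2.3786 bits.
Huffman merges: 1/25+3/25→4/25; 3/20+4/25→31/100; 4/25+1/5→9/25; 31/100+33/100→16/25; 9/25+16/25→1. L = 247/100 ≈ 2.4700.
L − H = 2.4700 − 2.3786 = 0.091 bits.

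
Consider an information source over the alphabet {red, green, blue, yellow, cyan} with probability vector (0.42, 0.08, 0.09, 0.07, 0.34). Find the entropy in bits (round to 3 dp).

H = −Σ pᵢ log₂ pᵢ.
−0.42·log₂(0.42) = 0.5256
−0.08·log₂(0.08) = 0.2915
−0.09·log₂(0.09) = 0.3127
−0.07·log₂(0.07) = 0.2686
−0.34·log₂(0.34) = 0.5292
Sum ≈ 1.9275 → 1.928 bits.

1.928 bits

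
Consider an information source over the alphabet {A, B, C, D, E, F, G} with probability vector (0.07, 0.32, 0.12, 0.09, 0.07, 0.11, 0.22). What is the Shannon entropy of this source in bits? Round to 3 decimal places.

H = −Σ pᵢ log₂ pᵢ.
−0.07·log₂(0.07) = 0.2686
−0.32·log₂(0.32) = 0.5260
−0.12·log₂(0.12) = 0.3671
−0.09·log₂(0.09) = 0.3127
−0.07·log₂(0.07) = 0.2686
−0.11·log₂(0.11) = 0.3503
−0.22·log₂(0.22) = 0.4806
Sum ≈ 2.5737 → 2.574 bits.

2.574 bits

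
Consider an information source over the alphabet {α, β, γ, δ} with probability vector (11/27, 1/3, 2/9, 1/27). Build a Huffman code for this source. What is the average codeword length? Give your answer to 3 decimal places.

Repeatedly combine the two least-probable nodes; the expected code length is the sum of the merged weights.
merge 1/27 + 2/9 → 7/27
merge 7/27 + 1/3 → 16/27
merge 11/27 + 16/27 → 1
L = 7/27 + 16/27 + 1 = 50/27 ≈ 1.852 bits/symbol.

1.852 bits/symbol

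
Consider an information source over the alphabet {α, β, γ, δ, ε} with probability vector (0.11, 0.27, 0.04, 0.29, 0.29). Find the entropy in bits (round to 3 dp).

2.082 bits

H = −Σ pᵢ log₂ pᵢ.
−0.11·log₂(0.11) = 0.3503
−0.27·log₂(0.27) = 0.5100
−0.04·log₂(0.04) = 0.1858
−0.29·log₂(0.29) = 0.5179
−0.29·log₂(0.29) = 0.5179
Sum ≈ 2.0819 → 2.082 bits.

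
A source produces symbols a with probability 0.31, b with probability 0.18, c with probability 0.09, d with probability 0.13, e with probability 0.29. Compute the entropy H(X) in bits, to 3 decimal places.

H = −Σ pᵢ log₂ pᵢ.
−0.31·log₂(0.31) = 0.5238
−0.18·log₂(0.18) = 0.4453
−0.09·log₂(0.09) = 0.3127
−0.13·log₂(0.13) = 0.3826
−0.29·log₂(0.29) = 0.5179
Sum ≈ 2.1823 → 2.182 bits.

2.182 bits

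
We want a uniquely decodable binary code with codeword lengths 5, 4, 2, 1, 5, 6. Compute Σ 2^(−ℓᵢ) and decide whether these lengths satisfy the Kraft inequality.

0.890625; yes

With common denominator 2^6 = 64: Σ 2^(−ℓᵢ) = 2/64 + 4/64 + 16/64 + 32/64 + 2/64 + 1/64 = 57/64 = 0.890625.
Kraft's inequality requires Σ ≤ 1; here Σ = 0.890625 ≤ 1, so such a prefix code exists.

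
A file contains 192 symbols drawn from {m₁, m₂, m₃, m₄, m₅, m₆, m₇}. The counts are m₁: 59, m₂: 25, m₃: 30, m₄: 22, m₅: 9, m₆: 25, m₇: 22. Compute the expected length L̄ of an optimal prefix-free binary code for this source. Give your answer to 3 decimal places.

Probabilities are the counts divided by 192.
Repeatedly combine the two least-probable nodes; the expected code length is the sum of the merged weights.
merge 3/64 + 11/96 → 31/192
merge 11/96 + 25/192 → 47/192
merge 25/192 + 5/32 → 55/192
merge 31/192 + 47/192 → 13/32
merge 55/192 + 59/192 → 19/32
merge 13/32 + 19/32 → 1
L = 31/192 + 47/192 + 55/192 + 13/32 + 19/32 + 1 = 517/192 ≈ 2.693 bits/symbol.

2.693 bits/symbol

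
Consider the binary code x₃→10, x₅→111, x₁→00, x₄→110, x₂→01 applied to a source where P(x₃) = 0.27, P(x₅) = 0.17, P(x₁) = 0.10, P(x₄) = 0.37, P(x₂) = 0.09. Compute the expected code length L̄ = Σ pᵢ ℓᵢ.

2.54 bits/symbol

L̄ = Σ pᵢ·ℓᵢ = 0.27·2 + 0.17·3 + 0.10·2 + 0.37·3 + 0.09·2 = 2.54 bits/symbol.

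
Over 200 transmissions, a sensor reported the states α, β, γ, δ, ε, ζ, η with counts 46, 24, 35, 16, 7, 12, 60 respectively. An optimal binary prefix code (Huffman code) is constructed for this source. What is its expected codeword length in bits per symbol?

Probabilities are the counts divided by 200.
Repeatedly combine the two least-probable nodes; the expected code length is the sum of the merged weights.
merge 7/200 + 3/50 → 19/200
merge 2/25 + 19/200 → 7/40
merge 3/25 + 7/40 → 59/200
merge 7/40 + 23/100 → 81/200
merge 59/200 + 3/10 → 119/200
merge 81/200 + 119/200 → 1
L = 19/200 + 7/40 + 59/200 + 81/200 + 119/200 + 1 = 513/200 = 2.565 bits/symbol.

2.565 bits/symbol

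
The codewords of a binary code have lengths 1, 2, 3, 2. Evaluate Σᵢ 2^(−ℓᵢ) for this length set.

1.125

With common denominator 2^3 = 8: Σ 2^(−ℓᵢ) = 4/8 + 2/8 + 1/8 + 2/8 = 9/8 = 1.125.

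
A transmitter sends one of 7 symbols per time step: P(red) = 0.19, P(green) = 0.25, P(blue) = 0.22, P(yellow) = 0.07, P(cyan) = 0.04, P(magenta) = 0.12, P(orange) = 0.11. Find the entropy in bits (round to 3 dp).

H = −Σ pᵢ log₂ pᵢ.
−0.19·log₂(0.19) = 0.4552
−0.25·log₂(0.25) = 0.5000
−0.22·log₂(0.22) = 0.4806
−0.07·log₂(0.07) = 0.2686
−0.04·log₂(0.04) = 0.1858
−0.12·log₂(0.12) = 0.3671
−0.11·log₂(0.11) = 0.3503
Sum ≈ 2.6075 → 2.607 bits.

2.607 bits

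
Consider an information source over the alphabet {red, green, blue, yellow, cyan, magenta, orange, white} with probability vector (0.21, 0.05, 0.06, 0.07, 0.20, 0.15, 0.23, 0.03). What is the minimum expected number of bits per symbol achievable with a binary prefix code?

2.77 bits/symbol

Repeatedly combine the two least-probable nodes; the expected code length is the sum of the merged weights.
merge 3/100 + 1/20 → 2/25
merge 3/50 + 7/100 → 13/100
merge 2/25 + 13/100 → 21/100
merge 3/20 + 1/5 → 7/20
merge 21/100 + 21/100 → 21/50
merge 23/100 + 7/20 → 29/50
merge 21/50 + 29/50 → 1
L = 2/25 + 13/100 + 21/100 + 7/20 + 21/50 + 29/50 + 1 = 277/100 = 2.77 bits/symbol.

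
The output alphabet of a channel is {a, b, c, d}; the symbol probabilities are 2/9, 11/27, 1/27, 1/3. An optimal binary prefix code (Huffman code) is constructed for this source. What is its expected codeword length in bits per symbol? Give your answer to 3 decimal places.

Repeatedly combine the two least-probable nodes; the expected code length is the sum of the merged weights.
merge 1/27 + 2/9 → 7/27
merge 7/27 + 1/3 → 16/27
merge 11/27 + 16/27 → 1
L = 7/27 + 16/27 + 1 = 50/27 ≈ 1.852 bits/symbol.

1.852 bits/symbol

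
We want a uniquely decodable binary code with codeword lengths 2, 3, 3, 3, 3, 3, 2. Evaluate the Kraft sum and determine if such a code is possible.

1.125; no

With common denominator 2^3 = 8: Σ 2^(−ℓᵢ) = 2/8 + 1/8 + 1/8 + 1/8 + 1/8 + 1/8 + 2/8 = 9/8 = 1.125.
Kraft's inequality requires Σ ≤ 1; here Σ = 1.125 > 1, so no such prefix code exists.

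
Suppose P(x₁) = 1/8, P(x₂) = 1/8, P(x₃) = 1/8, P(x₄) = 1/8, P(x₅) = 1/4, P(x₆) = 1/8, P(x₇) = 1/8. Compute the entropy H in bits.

2.75 bits

Each probability is a power of 1/2, so log₂(1/p) is an integer.
H = Σ p·log₂(1/p) = 1/8·3 + 1/8·3 + 1/8·3 + 1/8·3 + 1/4·2 + 1/8·3 + 1/8·3 = 2.75 bits.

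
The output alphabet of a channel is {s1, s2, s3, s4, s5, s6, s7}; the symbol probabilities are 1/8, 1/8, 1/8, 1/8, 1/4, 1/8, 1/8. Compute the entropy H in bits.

Each probability is a power of 1/2, so log₂(1/p) is an integer.
H = Σ p·log₂(1/p) = 1/8·3 + 1/8·3 + 1/8·3 + 1/8·3 + 1/4·2 + 1/8·3 + 1/8·3 = 2.75 bits.

2.75 bits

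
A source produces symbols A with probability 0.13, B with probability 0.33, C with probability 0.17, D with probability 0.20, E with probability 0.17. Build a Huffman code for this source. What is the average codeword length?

Repeatedly combine the two least-probable nodes; the expected code length is the sum of the merged weights.
merge 13/100 + 17/100 → 3/10
merge 17/100 + 1/5 → 37/100
merge 3/10 + 33/100 → 63/100
merge 37/100 + 63/100 → 1
L = 3/10 + 37/100 + 63/100 + 1 = 23/10 = 2.3 bits/symbol.

2.3 bits/symbol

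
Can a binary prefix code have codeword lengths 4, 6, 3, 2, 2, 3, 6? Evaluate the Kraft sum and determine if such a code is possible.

0.84375; yes

With common denominator 2^6 = 64: Σ 2^(−ℓᵢ) = 4/64 + 1/64 + 8/64 + 16/64 + 16/64 + 8/64 + 1/64 = 54/64 = 0.84375.
Kraft's inequality requires Σ ≤ 1; here Σ = 0.84375 ≤ 1, so such a prefix code exists.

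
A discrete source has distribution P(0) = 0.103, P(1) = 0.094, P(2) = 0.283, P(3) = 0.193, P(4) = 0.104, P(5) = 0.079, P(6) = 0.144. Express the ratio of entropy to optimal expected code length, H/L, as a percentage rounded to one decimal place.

Entropy H = −Σ p log₂ p ≈ 2.6633 bits.
Huffman merges: 79/1000+47/500→173/1000; 103/1000+13/125→207/1000; 18/125+173/1000→317/1000; 193/1000+207/1000→2/5; 283/1000+317/1000→3/5; 2/5+3/5→1. L = 2697/1000 ≈ 2.6970.
Efficiency = H/L = 2.6633/2.6970 = 98.8%.

98.8%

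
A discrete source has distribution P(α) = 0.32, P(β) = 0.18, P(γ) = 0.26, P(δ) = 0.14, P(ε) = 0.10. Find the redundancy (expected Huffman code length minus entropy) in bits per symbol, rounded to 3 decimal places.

Entropy H = −Σ p log₂ p ≈ 2.2059 bits.
Huffman merges: 1/10+7/50→6/25; 9/50+6/25→21/50; 13/50+8/25→29/50; 21/50+29/50→1. L = 56/25 ≈ 2.2400.
L − H = 2.2400 − 2.2059 = 0.034 bits.

0.034 bits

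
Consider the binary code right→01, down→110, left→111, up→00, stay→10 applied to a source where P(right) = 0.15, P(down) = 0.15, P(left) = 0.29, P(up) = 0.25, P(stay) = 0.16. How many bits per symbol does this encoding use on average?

L̄ = Σ pᵢ·ℓᵢ = 0.15·2 + 0.15·3 + 0.29·3 + 0.25·2 + 0.16·2 = 2.44 bits/symbol.

2.44 bits/symbol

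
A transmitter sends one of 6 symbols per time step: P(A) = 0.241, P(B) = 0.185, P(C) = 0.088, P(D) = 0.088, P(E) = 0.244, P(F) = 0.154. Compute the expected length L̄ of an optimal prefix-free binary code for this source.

2.506 bits/symbol

Repeatedly combine the two least-probable nodes; the expected code length is the sum of the merged weights.
merge 11/125 + 11/125 → 22/125
merge 77/500 + 22/125 → 33/100
merge 37/200 + 241/1000 → 213/500
merge 61/250 + 33/100 → 287/500
merge 213/500 + 287/500 → 1
L = 22/125 + 33/100 + 213/500 + 287/500 + 1 = 1253/500 = 2.506 bits/symbol.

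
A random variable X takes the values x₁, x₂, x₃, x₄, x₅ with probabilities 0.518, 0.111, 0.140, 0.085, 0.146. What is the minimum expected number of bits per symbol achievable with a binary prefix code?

1.964 bits/symbol

Repeatedly combine the two least-probable nodes; the expected code length is the sum of the merged weights.
merge 17/200 + 111/1000 → 49/250
merge 7/50 + 73/500 → 143/500
merge 49/250 + 143/500 → 241/500
merge 241/500 + 259/500 → 1
L = 49/250 + 143/500 + 241/500 + 1 = 491/250 = 1.964 bits/symbol.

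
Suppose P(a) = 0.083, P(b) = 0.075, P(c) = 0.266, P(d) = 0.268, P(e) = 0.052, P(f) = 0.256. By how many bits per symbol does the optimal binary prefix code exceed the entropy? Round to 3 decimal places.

0.016 bits

Entropy H = −Σ p log₂ p ≈ 2.3207 bits.
Huffman merges: 13/250+3/40→127/1000; 83/1000+127/1000→21/100; 21/100+32/125→233/500; 133/500+67/250→267/500; 233/500+267/500→1. L = 2337/1000 ≈ 2.3370.
L − H = 2.3370 − 2.3207 = 0.016 bits.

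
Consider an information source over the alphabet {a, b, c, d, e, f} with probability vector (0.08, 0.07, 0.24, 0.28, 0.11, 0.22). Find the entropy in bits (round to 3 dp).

2.399 bits

H = −Σ pᵢ log₂ pᵢ.
−0.08·log₂(0.08) = 0.2915
−0.07·log₂(0.07) = 0.2686
−0.24·log₂(0.24) = 0.4941
−0.28·log₂(0.28) = 0.5142
−0.11·log₂(0.11) = 0.3503
−0.22·log₂(0.22) = 0.4806
Sum ≈ 2.3993 → 2.399 bits.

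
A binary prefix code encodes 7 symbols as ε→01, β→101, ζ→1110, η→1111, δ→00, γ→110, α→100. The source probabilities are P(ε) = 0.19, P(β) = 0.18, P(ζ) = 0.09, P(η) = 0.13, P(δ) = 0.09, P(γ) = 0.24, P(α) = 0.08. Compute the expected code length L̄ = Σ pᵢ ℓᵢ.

2.94 bits/symbol

L̄ = Σ pᵢ·ℓᵢ = 0.19·2 + 0.18·3 + 0.09·4 + 0.13·4 + 0.09·2 + 0.24·3 + 0.08·3 = 2.94 bits/symbol.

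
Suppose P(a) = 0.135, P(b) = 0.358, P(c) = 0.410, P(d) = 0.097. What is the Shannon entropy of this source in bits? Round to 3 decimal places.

1.774 bits

H = −Σ pᵢ log₂ pᵢ.
−0.135·log₂(0.135) = 0.3900
−0.358·log₂(0.358) = 0.5305
−0.410·log₂(0.410) = 0.5274
−0.097·log₂(0.097) = 0.3265
Sum ≈ 1.7744 → 1.774 bits.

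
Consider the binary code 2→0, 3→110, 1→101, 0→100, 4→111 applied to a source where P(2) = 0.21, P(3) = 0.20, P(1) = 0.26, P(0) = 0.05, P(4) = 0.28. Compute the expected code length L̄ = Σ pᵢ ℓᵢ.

2.58 bits/symbol

L̄ = Σ pᵢ·ℓᵢ = 0.21·1 + 0.20·3 + 0.26·3 + 0.05·3 + 0.28·3 = 2.58 bits/symbol.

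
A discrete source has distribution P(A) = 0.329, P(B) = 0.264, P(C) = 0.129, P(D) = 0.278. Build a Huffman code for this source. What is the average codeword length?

2 bits/symbol

Repeatedly combine the two least-probable nodes; the expected code length is the sum of the merged weights.
merge 129/1000 + 33/125 → 393/1000
merge 139/500 + 329/1000 → 607/1000
merge 393/1000 + 607/1000 → 1
L = 393/1000 + 607/1000 + 1 = 2 bits/symbol.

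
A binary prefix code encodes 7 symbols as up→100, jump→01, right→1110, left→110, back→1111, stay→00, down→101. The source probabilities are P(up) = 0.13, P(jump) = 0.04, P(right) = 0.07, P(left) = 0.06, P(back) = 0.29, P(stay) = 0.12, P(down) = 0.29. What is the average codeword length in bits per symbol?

3.2 bits/symbol

L̄ = Σ pᵢ·ℓᵢ = 0.13·3 + 0.04·2 + 0.07·4 + 0.06·3 + 0.29·4 + 0.12·2 + 0.29·3 = 3.2 bits/symbol.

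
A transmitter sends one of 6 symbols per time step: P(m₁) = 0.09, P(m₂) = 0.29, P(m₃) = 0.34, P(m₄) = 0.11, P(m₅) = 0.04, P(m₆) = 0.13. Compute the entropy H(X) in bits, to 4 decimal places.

2.2784 bits

H = −Σ pᵢ log₂ pᵢ.
−0.09·log₂(0.09) = 0.3127
−0.29·log₂(0.29) = 0.5179
−0.34·log₂(0.34) = 0.5292
−0.11·log₂(0.11) = 0.3503
−0.04·log₂(0.04) = 0.1858
−0.13·log₂(0.13) = 0.3826
Sum ≈ 2.2784 → 2.2784 bits.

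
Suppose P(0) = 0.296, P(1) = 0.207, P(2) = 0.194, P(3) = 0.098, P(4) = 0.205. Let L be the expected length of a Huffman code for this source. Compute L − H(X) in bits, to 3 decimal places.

Entropy H = −Σ p log₂ p ≈ 2.2463 bits.
Huffman merges: 49/500+97/500→73/250; 41/200+207/1000→103/250; 73/250+37/125→147/250; 103/250+147/250→1. L = 573/250 ≈ 2.2920.
L − H = 2.2920 − 2.2463 = 0.046 bits.

0.046 bits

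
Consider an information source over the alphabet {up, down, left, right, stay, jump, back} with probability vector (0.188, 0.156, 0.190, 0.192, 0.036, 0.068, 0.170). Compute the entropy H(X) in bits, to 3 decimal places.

H = −Σ pᵢ log₂ pᵢ.
−0.188·log₂(0.188) = 0.4533
−0.156·log₂(0.156) = 0.4181
−0.190·log₂(0.190) = 0.4552
−0.192·log₂(0.192) = 0.4571
−0.036·log₂(0.036) = 0.1727
−0.068·log₂(0.068) = 0.2637
−0.170·log₂(0.170) = 0.4346
Sum ≈ 2.6548 → 2.655 bits.

2.655 bits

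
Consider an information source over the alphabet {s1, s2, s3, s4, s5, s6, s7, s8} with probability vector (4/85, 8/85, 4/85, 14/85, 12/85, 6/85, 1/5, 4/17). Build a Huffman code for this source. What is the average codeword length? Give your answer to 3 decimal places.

Repeatedly combine the two least-probable nodes; the expected code length is the sum of the merged weights.
merge 4/85 + 4/85 → 8/85
merge 6/85 + 8/85 → 14/85
merge 8/85 + 12/85 → 4/17
merge 14/85 + 14/85 → 28/85
merge 1/5 + 4/17 → 37/85
merge 4/17 + 28/85 → 48/85
merge 37/85 + 48/85 → 1
L = 8/85 + 14/85 + 4/17 + 28/85 + 37/85 + 48/85 + 1 = 48/17 ≈ 2.824 bits/symbol.

2.824 bits/symbol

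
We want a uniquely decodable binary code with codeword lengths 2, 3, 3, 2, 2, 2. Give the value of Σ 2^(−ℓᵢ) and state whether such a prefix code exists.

With common denominator 2^3 = 8: Σ 2^(−ℓᵢ) = 2/8 + 1/8 + 1/8 + 2/8 + 2/8 + 2/8 = 10/8 = 1.25.
Kraft's inequality requires Σ ≤ 1; here Σ = 1.25 > 1, so no such prefix code exists.

1.25; no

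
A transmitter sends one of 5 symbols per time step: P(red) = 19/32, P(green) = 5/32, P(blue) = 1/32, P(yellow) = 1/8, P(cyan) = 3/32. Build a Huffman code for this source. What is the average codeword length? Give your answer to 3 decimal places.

Repeatedly combine the two least-probable nodes; the expected code length is the sum of the merged weights.
merge 1/32 + 3/32 → 1/8
merge 1/8 + 1/8 → 1/4
merge 5/32 + 1/4 → 13/32
merge 13/32 + 19/32 → 1
L = 1/8 + 1/4 + 13/32 + 1 = 57/32 ≈ 1.781 bits/symbol.

1.781 bits/symbol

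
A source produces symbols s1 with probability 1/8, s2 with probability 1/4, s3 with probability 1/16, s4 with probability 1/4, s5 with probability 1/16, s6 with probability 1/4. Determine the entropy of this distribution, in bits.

Each probability is a power of 1/2, so log₂(1/p) is an integer.
H = Σ p·log₂(1/p) = 1/8·3 + 1/4·2 + 1/16·4 + 1/4·2 + 1/16·4 + 1/4·2 = 2.375 bits.

2.375 bits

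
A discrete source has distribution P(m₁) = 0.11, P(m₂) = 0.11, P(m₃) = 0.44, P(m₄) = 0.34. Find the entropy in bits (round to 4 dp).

1.7509 bits

H = −Σ pᵢ log₂ pᵢ.
−0.11·log₂(0.11) = 0.3503
−0.11·log₂(0.11) = 0.3503
−0.44·log₂(0.44) = 0.5211
−0.34·log₂(0.34) = 0.5292
Sum ≈ 1.7509 → 1.7509 bits.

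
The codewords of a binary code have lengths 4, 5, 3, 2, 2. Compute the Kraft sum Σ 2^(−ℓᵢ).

With common denominator 2^5 = 32: Σ 2^(−ℓᵢ) = 2/32 + 1/32 + 4/32 + 8/32 + 8/32 = 23/32 = 0.71875.

0.71875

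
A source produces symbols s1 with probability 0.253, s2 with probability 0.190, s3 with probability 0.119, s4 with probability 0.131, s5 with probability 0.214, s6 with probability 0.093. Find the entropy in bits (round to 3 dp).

2.501 bits

H = −Σ pᵢ log₂ pᵢ.
−0.253·log₂(0.253) = 0.5016
−0.190·log₂(0.190) = 0.4552
−0.119·log₂(0.119) = 0.3654
−0.131·log₂(0.131) = 0.3841
−0.214·log₂(0.214) = 0.4760
−0.093·log₂(0.093) = 0.3187
Sum ≈ 2.5011 → 2.501 bits.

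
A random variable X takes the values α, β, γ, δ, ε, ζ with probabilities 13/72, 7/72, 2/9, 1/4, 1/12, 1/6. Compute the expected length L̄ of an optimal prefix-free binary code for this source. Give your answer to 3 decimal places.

Repeatedly combine the two least-probable nodes; the expected code length is the sum of the merged weights.
merge 1/12 + 7/72 → 13/72
merge 1/6 + 13/72 → 25/72
merge 13/72 + 2/9 → 29/72
merge 1/4 + 25/72 → 43/72
merge 29/72 + 43/72 → 1
L = 13/72 + 25/72 + 29/72 + 43/72 + 1 = 91/36 ≈ 2.528 bits/symbol.

2.528 bits/symbol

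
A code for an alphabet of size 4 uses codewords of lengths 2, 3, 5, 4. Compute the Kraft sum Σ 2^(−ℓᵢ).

With common denominator 2^5 = 32: Σ 2^(−ℓᵢ) = 8/32 + 4/32 + 1/32 + 2/32 = 15/32 = 0.46875.

0.46875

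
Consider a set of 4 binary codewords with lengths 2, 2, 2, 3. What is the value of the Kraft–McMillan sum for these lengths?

With common denominator 2^3 = 8: Σ 2^(−ℓᵢ) = 2/8 + 2/8 + 2/8 + 1/8 = 7/8 = 0.875.

0.875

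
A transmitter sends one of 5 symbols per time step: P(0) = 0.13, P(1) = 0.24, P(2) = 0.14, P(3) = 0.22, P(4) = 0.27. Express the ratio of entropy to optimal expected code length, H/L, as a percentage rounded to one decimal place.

Entropy H = −Σ p log₂ p ≈ 2.2645 bits.
Huffman merges: 13/100+7/50→27/100; 11/50+6/25→23/50; 27/100+27/100→27/50; 23/50+27/50→1. L = 227/100 ≈ 2.2700.
Efficiency = H/L = 2.2645/2.2700 = 99.8%.

99.8%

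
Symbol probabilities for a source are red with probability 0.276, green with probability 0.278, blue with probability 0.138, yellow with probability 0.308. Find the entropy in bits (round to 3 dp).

1.944 bits

H = −Σ pᵢ log₂ pᵢ.
−0.276·log₂(0.276) = 0.5126
−0.278·log₂(0.278) = 0.5134
−0.138·log₂(0.138) = 0.3943
−0.308·log₂(0.308) = 0.5233
Sum ≈ 1.9436 → 1.944 bits.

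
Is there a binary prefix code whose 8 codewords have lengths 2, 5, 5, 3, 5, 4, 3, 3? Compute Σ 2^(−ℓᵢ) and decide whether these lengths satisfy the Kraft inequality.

0.78125; yes

With common denominator 2^5 = 32: Σ 2^(−ℓᵢ) = 8/32 + 1/32 + 1/32 + 4/32 + 1/32 + 2/32 + 4/32 + 4/32 = 25/32 = 0.78125.
Kraft's inequality requires Σ ≤ 1; here Σ = 0.78125 ≤ 1, so such a prefix code exists.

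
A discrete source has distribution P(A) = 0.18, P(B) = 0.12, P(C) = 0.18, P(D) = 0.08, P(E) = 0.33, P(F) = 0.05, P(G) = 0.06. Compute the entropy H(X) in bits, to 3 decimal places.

H = −Σ pᵢ log₂ pᵢ.
−0.18·log₂(0.18) = 0.4453
−0.12·log₂(0.12) = 0.3671
−0.18·log₂(0.18) = 0.4453
−0.08·log₂(0.08) = 0.2915
−0.33·log₂(0.33) = 0.5278
−0.05·log₂(0.05) = 0.2161
−0.06·log₂(0.06) = 0.2435
Sum ≈ 2.5366 → 2.537 bits.

2.537 bits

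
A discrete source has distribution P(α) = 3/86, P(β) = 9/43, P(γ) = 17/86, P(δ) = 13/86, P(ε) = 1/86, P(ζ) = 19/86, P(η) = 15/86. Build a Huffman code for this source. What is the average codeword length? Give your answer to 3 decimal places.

Repeatedly combine the two least-probable nodes; the expected code length is the sum of the merged weights.
merge 1/86 + 3/86 → 2/43
merge 2/43 + 13/86 → 17/86
merge 15/86 + 17/86 → 16/43
merge 17/86 + 9/43 → 35/86
merge 19/86 + 16/43 → 51/86
merge 35/86 + 51/86 → 1
L = 2/43 + 17/86 + 16/43 + 35/86 + 51/86 + 1 = 225/86 ≈ 2.616 bits/symbol.

2.616 bits/symbol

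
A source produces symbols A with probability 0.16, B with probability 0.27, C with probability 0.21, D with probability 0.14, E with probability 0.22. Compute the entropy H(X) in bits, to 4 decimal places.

H = −Σ pᵢ log₂ pᵢ.
−0.16·log₂(0.16) = 0.4230
−0.27·log₂(0.27) = 0.5100
−0.21·log₂(0.21) = 0.4728
−0.14·log₂(0.14) = 0.3971
−0.22·log₂(0.22) = 0.4806
Sum ≈ 2.2835 → 2.2835 bits.

2.2835 bits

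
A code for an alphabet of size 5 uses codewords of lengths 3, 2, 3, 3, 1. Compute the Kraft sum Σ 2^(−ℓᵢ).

1.125

With common denominator 2^3 = 8: Σ 2^(−ℓᵢ) = 1/8 + 2/8 + 1/8 + 1/8 + 4/8 = 9/8 = 1.125.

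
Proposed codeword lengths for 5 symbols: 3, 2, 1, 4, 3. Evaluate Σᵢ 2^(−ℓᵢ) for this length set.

1.0625

With common denominator 2^4 = 16: Σ 2^(−ℓᵢ) = 2/16 + 4/16 + 8/16 + 1/16 + 2/16 = 17/16 = 1.0625.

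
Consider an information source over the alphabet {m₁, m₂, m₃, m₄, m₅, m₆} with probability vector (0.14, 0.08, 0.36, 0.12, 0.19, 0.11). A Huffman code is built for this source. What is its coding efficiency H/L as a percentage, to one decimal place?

97.6%

Entropy H = −Σ p log₂ p ≈ 2.3918 bits.
Huffman merges: 2/25+11/100→19/100; 3/25+7/50→13/50; 19/100+19/100→19/50; 13/50+9/25→31/50; 19/50+31/50→1. L = 49/20 ≈ 2.4500.
Efficiency = H/L = 2.3918/2.4500 = 97.6%.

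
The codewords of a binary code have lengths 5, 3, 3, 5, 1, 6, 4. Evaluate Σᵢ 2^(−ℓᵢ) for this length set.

0.890625

With common denominator 2^6 = 64: Σ 2^(−ℓᵢ) = 2/64 + 8/64 + 8/64 + 2/64 + 32/64 + 1/64 + 4/64 = 57/64 = 0.890625.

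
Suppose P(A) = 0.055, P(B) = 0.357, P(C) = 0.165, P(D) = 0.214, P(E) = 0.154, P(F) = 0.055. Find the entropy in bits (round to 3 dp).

2.311 bits

H = −Σ pᵢ log₂ pᵢ.
−0.055·log₂(0.055) = 0.2301
−0.357·log₂(0.357) = 0.5305
−0.165·log₂(0.165) = 0.4289
−0.214·log₂(0.214) = 0.4760
−0.154·log₂(0.154) = 0.4156
−0.055·log₂(0.055) = 0.2301
Sum ≈ 2.3114 → 2.311 bits.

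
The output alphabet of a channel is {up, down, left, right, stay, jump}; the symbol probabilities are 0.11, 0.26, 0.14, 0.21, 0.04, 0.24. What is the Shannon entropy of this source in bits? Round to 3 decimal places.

H = −Σ pᵢ log₂ pᵢ.
−0.11·log₂(0.11) = 0.3503
−0.26·log₂(0.26) = 0.5053
−0.14·log₂(0.14) = 0.3971
−0.21·log₂(0.21) = 0.4728
−0.04·log₂(0.04) = 0.1858
−0.24·log₂(0.24) = 0.4941
Sum ≈ 2.4054 → 2.405 bits.

2.405 bits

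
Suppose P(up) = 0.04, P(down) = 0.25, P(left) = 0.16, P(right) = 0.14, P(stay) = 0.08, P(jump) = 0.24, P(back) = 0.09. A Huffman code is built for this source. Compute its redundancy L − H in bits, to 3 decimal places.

0.026 bits

Entropy H = −Σ p log₂ p ≈ 2.6042 bits.
Huffman merges: 1/25+2/25→3/25; 9/100+3/25→21/100; 7/50+4/25→3/10; 21/100+6/25→9/20; 1/4+3/10→11/20; 9/20+11/20→1. L = 263/100 ≈ 2.6300.
L − H = 2.6300 − 2.6042 = 0.026 bits.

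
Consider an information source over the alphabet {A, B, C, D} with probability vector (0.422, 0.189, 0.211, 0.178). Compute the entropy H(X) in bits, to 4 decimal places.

1.8964 bits

H = −Σ pᵢ log₂ pᵢ.
−0.422·log₂(0.422) = 0.5253
−0.189·log₂(0.189) = 0.4543
−0.211·log₂(0.211) = 0.4736
−0.178·log₂(0.178) = 0.4432
Sum ≈ 1.8964 → 1.8964 bits.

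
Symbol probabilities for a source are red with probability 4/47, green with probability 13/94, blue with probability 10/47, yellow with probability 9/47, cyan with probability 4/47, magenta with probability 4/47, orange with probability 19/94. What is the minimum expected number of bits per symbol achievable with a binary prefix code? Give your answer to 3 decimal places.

2.755 bits/symbol

Repeatedly combine the two least-probable nodes; the expected code length is the sum of the merged weights.
merge 4/47 + 4/47 → 8/47
merge 4/47 + 13/94 → 21/94
merge 8/47 + 9/47 → 17/47
merge 19/94 + 10/47 → 39/94
merge 21/94 + 17/47 → 55/94
merge 39/94 + 55/94 → 1
L = 8/47 + 21/94 + 17/47 + 39/94 + 55/94 + 1 = 259/94 ≈ 2.755 bits/symbol.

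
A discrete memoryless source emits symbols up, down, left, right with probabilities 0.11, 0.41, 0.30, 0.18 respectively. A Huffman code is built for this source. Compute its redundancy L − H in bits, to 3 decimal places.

0.036 bits

Entropy H = −Σ p log₂ p ≈ 1.8441 bits.
Huffman merges: 11/100+9/50→29/100; 29/100+3/10→59/100; 41/100+59/100→1. L = 47/25 ≈ 1.8800.
L − H = 1.8800 − 1.8441 = 0.036 bits.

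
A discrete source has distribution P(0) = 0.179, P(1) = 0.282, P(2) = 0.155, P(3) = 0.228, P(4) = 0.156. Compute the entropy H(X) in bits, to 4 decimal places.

2.2806 bits

H = −Σ pᵢ log₂ pᵢ.
−0.179·log₂(0.179) = 0.4443
−0.282·log₂(0.282) = 0.5150
−0.155·log₂(0.155) = 0.4169
−0.228·log₂(0.228) = 0.4863
−0.156·log₂(0.156) = 0.4181
Sum ≈ 2.2806 → 2.2806 bits.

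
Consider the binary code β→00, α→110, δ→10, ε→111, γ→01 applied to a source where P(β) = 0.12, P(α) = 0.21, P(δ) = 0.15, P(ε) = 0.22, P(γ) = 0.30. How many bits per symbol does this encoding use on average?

2.43 bits/symbol

L̄ = Σ pᵢ·ℓᵢ = 0.12·2 + 0.21·3 + 0.15·2 + 0.22·3 + 0.30·2 = 2.43 bits/symbol.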